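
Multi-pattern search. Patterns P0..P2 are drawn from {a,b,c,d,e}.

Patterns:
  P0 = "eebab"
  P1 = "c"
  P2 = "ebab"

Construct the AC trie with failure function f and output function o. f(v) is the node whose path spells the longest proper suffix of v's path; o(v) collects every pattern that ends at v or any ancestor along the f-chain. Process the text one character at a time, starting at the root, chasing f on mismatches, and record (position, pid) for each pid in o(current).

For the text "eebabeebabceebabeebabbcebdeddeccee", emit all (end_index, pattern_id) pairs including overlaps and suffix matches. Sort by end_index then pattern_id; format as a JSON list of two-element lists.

Construct AC machine:
Trie (insert patterns):
  0='ε' goto c→6 e→1
  1='e' goto b→7 e→2
  2='ee' goto b→3
  3='eeb' goto a→4
  4='eeba' goto b→5
  5='eebab' goto ·  ←P0
  6='c' goto ·  ←P1
  7='eb' goto a→8
  8='eba' goto b→9
  9='ebab' goto ·  ←P2

Failure links (BFS by depth):
  n1('e'): parent n0 fail=0; on 'e' 0 → fail=0;  out ∅∪∅=∅
  n6('c'): parent n0 fail=0; on 'c' 0 → fail=0;  out {1}∪∅={1}
  n2('ee'): parent n1 fail=0; on 'e' 0 → fail=1;  out ∅∪∅=∅
  n7('eb'): parent n1 fail=0; on 'b' 0 → fail=0;  out ∅∪∅=∅
  n3('eeb'): parent n2 fail=1; on 'b' 1 → fail=7;  out ∅∪∅=∅
  n8('eba'): parent n7 fail=0; on 'a' 0 → fail=0;  out ∅∪∅=∅
  n4('eeba'): parent n3 fail=7; on 'a' 7 → fail=8;  out ∅∪∅=∅
  n9('ebab'): parent n8 fail=0; on 'b' 0 → fail=0;  out {2}∪∅={2}
  n5('eebab'): parent n4 fail=8; on 'b' 8 → fail=9;  out {0}∪{2}={0,2}

Scan:
pos 0 'e': at 1
pos 1 'e': at 2
pos 2 'b': at 3
pos 3 'a': at 4
pos 4 'b': at 5  → match P0@[0:4],P2@[1:4]
pos 5 'e': at 1 (fail-walked)
pos 6 'e': at 2
pos 7 'b': at 3
pos 8 'a': at 4
pos 9 'b': at 5  → match P0@[5:9],P2@[6:9]
pos 10 'c': at 6 (fail-walked)  → match P1@[10:10]
pos 11 'e': at 1 (fail-walked)
pos 12 'e': at 2
pos 13 'b': at 3
pos 14 'a': at 4
pos 15 'b': at 5  → match P0@[11:15],P2@[12:15]
pos 16 'e': at 1 (fail-walked)
pos 17 'e': at 2
pos 18 'b': at 3
pos 19 'a': at 4
pos 20 'b': at 5  → match P0@[16:20],P2@[17:20]
pos 21 'b': at 0 (fail-walked)
pos 22 'c': at 6  → match P1@[22:22]
pos 23 'e': at 1 (fail-walked)
pos 24 'b': at 7
pos 25 'd': at 0 (fail-walked)
pos 26 'e': at 1
pos 27 'd': at 0 (fail-walked)
pos 28 'd': at 0
pos 29 'e': at 1
pos 30 'c': at 6 (fail-walked)  → match P1@[30:30]
pos 31 'c': at 6 (fail-walked)  → match P1@[31:31]
pos 32 'e': at 1 (fail-walked)
pos 33 'e': at 2

Matches: [[4,0],[4,2],[9,0],[9,2],[10,1],[15,0],[15,2],[20,0],[20,2],[22,1],[30,1],[31,1]]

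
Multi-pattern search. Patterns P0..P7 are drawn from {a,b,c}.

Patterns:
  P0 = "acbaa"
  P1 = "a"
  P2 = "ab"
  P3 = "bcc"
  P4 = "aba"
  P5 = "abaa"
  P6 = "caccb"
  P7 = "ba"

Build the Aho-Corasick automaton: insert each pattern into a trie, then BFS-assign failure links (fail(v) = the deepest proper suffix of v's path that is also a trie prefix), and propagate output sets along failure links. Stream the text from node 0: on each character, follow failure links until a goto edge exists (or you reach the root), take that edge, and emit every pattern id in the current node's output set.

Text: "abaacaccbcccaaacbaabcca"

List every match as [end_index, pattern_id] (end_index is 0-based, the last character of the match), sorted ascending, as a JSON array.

Build:
Trie (insert patterns):
  0='ε' goto a→1 b→7 c→12
  1='a' goto b→6 c→2  ←P1
  2='ac' goto b→3
  3='acb' goto a→4
  4='acba' goto a→5
  5='acbaa' goto ·  ←P0
  6='ab' goto a→10  ←P2
  7='b' goto a→17 c→8
  8='bc' goto c→9
  9='bcc' goto ·  ←P3
  10='aba' goto a→11  ←P4
  11='abaa' goto ·  ←P5
  12='c' goto a→13
  13='ca' goto c→14
  14='cac' goto c→15
  15='cacc' goto b→16
  16='caccb' goto ·  ←P6
  17='ba' goto ·  ←P7

Failure links (BFS by depth):
  fail(1) 'a': from fail(0)=0 chase 'a': 0 ⇒ 0;  out={1}∪out(0)={1}
  fail(7) 'b': from fail(0)=0 chase 'b': 0 ⇒ 0;  out=∅∪out(0)=∅
  fail(12) 'c': from fail(0)=0 chase 'c': 0 ⇒ 0;  out=∅∪out(0)=∅
  fail(2) 'ac': from fail(1)=0 chase 'c': 0 ⇒ 12;  out=∅∪out(12)=∅
  fail(6) 'ab': from fail(1)=0 chase 'b': 0 ⇒ 7;  out={2}∪out(7)={2}
  fail(8) 'bc': from fail(7)=0 chase 'c': 0 ⇒ 12;  out=∅∪out(12)=∅
  fail(13) 'ca': from fail(12)=0 chase 'a': 0 ⇒ 1;  out=∅∪out(1)={1}
  fail(17) 'ba': from fail(7)=0 chase 'a': 0 ⇒ 1;  out={7}∪out(1)={1,7}
  fail(3) 'acb': from fail(2)=12 chase 'b': 12→0 ⇒ 7;  out=∅∪out(7)=∅
  fail(9) 'bcc': from fail(8)=12 chase 'c': 12→0 ⇒ 12;  out={3}∪out(12)={3}
  fail(10) 'aba': from fail(6)=7 chase 'a': 7 ⇒ 17;  out={4}∪out(17)={1,4,7}
  fail(14) 'cac': from fail(13)=1 chase 'c': 1 ⇒ 2;  out=∅∪out(2)=∅
  fail(4) 'acba': from fail(3)=7 chase 'a': 7 ⇒ 17;  out=∅∪out(17)={1,7}
  fail(11) 'abaa': from fail(10)=17 chase 'a': 17→1→0 ⇒ 1;  out={5}∪out(1)={1,5}
  fail(15) 'cacc': from fail(14)=2 chase 'c': 2→12→0 ⇒ 12;  out=∅∪out(12)=∅
  fail(5) 'acbaa': from fail(4)=17 chase 'a': 17→1→0 ⇒ 1;  out={0}∪out(1)={0,1}
  fail(16) 'caccb': from fail(15)=12 chase 'b': 12→0 ⇒ 7;  out={6}∪out(7)={6}

Text stream:
i=0 'a': node 0→1  ** P1@[0:0]
i=1 'b': node 1→6  ** P2@[0:1]
i=2 'a': node 6→10  ** P1@[2:2],P4@[0:2],P7@[1:2]
i=3 'a': node 10→11  ** P1@[3:3],P5@[0:3]
i=4 'c': node 11→2 ·f
i=5 'a': node 2→13 ·f  ** P1@[5:5]
i=6 'c': node 13→14
i=7 'c': node 14→15
i=8 'b': node 15→16  ** P6@[4:8]
i=9 'c': node 16→8 ·f
i=10 'c': node 8→9  ** P3@[8:10]
i=11 'c': node 9→12 ·f
i=12 'a': node 12→13  ** P1@[12:12]
i=13 'a': node 13→1 ·f  ** P1@[13:13]
i=14 'a': node 1→1 ·f  ** P1@[14:14]
i=15 'c': node 1→2
i=16 'b': node 2→3
i=17 'a': node 3→4  ** P1@[17:17],P7@[16:17]
i=18 'a': node 4→5  ** P0@[14:18],P1@[18:18]
i=19 'b': node 5→6 ·f  ** P2@[18:19]
i=20 'c': node 6→8 ·f
i=21 'c': node 8→9  ** P3@[19:21]
i=22 'a': node 9→13 ·f  ** P1@[22:22]

Matches: [[0,1],[1,2],[2,1],[2,4],[2,7],[3,1],[3,5],[5,1],[8,6],[10,3],[12,1],[13,1],[14,1],[17,1],[17,7],[18,0],[18,1],[19,2],[21,3],[22,1]]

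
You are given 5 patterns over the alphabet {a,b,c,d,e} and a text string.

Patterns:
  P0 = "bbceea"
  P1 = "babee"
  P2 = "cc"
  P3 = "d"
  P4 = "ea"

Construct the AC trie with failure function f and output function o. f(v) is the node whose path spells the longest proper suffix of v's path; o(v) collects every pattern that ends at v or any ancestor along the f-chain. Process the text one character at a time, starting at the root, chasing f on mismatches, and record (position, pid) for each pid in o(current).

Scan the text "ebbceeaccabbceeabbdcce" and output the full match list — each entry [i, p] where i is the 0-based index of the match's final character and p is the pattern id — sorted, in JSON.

Build automaton:
Trie (insert patterns):
  0='ε' goto b→1 c→11 d→13 e→14
  1='b' goto a→7 b→2
  2='bb' goto c→3
  3='bbc' goto e→4
  4='bbce' goto e→5
  5='bbcee' goto a→6
  6='bbceea' goto ·  ←P0
  7='ba' goto b→8
  8='bab' goto e→9
  9='babe' goto e→10
  10='babee' goto ·  ←P1
  11='c' goto c→12
  12='cc' goto ·  ←P2
  13='d' goto ·  ←P3
  14='e' goto a→15
  15='ea' goto ·  ←P4

Failure links (BFS by depth):
  fail(1) 'b': from fail(0)=0 chase 'b': 0 ⇒ 0;  out=∅∪out(0)=∅
  fail(11) 'c': from fail(0)=0 chase 'c': 0 ⇒ 0;  out=∅∪out(0)=∅
  fail(13) 'd': from fail(0)=0 chase 'd': 0 ⇒ 0;  out={3}∪out(0)={3}
  fail(14) 'e': from fail(0)=0 chase 'e': 0 ⇒ 0;  out=∅∪out(0)=∅
  fail(2) 'bb': from fail(1)=0 chase 'b': 0 ⇒ 1;  out=∅∪out(1)=∅
  fail(7) 'ba': from fail(1)=0 chase 'a': 0 ⇒ 0;  out=∅∪out(0)=∅
  fail(12) 'cc': from fail(11)=0 chase 'c': 0 ⇒ 11;  out={2}∪out(11)={2}
  fail(15) 'ea': from fail(14)=0 chase 'a': 0 ⇒ 0;  out={4}∪out(0)={4}
  fail(3) 'bbc': from fail(2)=1 chase 'c': 1→0 ⇒ 11;  out=∅∪out(11)=∅
  fail(8) 'bab': from fail(7)=0 chase 'b': 0 ⇒ 1;  out=∅∪out(1)=∅
  fail(4) 'bbce': from fail(3)=11 chase 'e': 11→0 ⇒ 14;  out=∅∪out(14)=∅
  fail(9) 'babe': from fail(8)=1 chase 'e': 1→0 ⇒ 14;  out=∅∪out(14)=∅
  fail(5) 'bbcee': from fail(4)=14 chase 'e': 14→0 ⇒ 14;  out=∅∪out(14)=∅
  fail(10) 'babee': from fail(9)=14 chase 'e': 14→0 ⇒ 14;  out={1}∪out(14)={1}
  fail(6) 'bbceea': from fail(5)=14 chase 'a': 14 ⇒ 15;  out={0}∪out(15)={0,4}

Scan:
i=0 'e': node 0→14
i=1 'b': node 14→1 (via fail)
i=2 'b': node 1→2
i=3 'c': node 2→3
i=4 'e': node 3→4
i=5 'e': node 4→5
i=6 'a': node 5→6  emit P0@[1:6],P4@[5:6]
i=7 'c': node 6→11 (via fail)
i=8 'c': node 11→12  emit P2@[7:8]
i=9 'a': node 12→0 (via fail)
i=10 'b': node 0→1
i=11 'b': node 1→2
i=12 'c': node 2→3
i=13 'e': node 3→4
i=14 'e': node 4→5
i=15 'a': node 5→6  emit P0@[10:15],P4@[14:15]
i=16 'b': node 6→1 (via fail)
i=17 'b': node 1→2
i=18 'd': node 2→13 (via fail)  emit P3@[18:18]
i=19 'c': node 13→11 (via fail)
i=20 'c': node 11→12  emit P2@[19:20]
i=21 'e': node 12→14 (via fail)

Result: [[6,0],[6,4],[8,2],[15,0],[15,4],[18,3],[20,2]]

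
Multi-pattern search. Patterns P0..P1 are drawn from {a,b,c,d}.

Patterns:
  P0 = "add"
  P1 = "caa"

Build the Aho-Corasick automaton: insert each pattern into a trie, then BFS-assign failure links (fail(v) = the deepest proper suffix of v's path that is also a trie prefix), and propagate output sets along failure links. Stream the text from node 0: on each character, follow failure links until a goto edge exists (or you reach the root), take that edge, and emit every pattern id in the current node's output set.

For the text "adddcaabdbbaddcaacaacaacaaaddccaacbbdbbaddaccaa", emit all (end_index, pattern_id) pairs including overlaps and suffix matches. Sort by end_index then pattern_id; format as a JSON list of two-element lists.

Build automaton:
Trie nodes:
  0='ε' goto a→1 c→4
  1='a' goto d→2
  2='ad' goto d→3
  3='add' goto ·  ←P0
  4='c' goto a→5
  5='ca' goto a→6
  6='caa' goto ·  ←P1

BFS fail/out derivation:
  fail(1) 'a': from fail(0)=0 chase 'a': 0 ⇒ 0;  out=∅∪out(0)=∅
  fail(4) 'c': from fail(0)=0 chase 'c': 0 ⇒ 0;  out=∅∪out(0)=∅
  fail(2) 'ad': from fail(1)=0 chase 'd': 0 ⇒ 0;  out=∅∪out(0)=∅
  fail(5) 'ca': from fail(4)=0 chase 'a': 0 ⇒ 1;  out=∅∪out(1)=∅
  fail(3) 'add': from fail(2)=0 chase 'd': 0 ⇒ 0;  out={0}∪out(0)={0}
  fail(6) 'caa': from fail(5)=1 chase 'a': 1→0 ⇒ 1;  out={1}∪out(1)={1}

Run:
pos 0 'a': at 1
pos 1 'd': at 2
pos 2 'd': at 3  → match P0@[0:2]
pos 3 'd': at 0 ·f
pos 4 'c': at 4
pos 5 'a': at 5
pos 6 'a': at 6  → match P1@[4:6]
pos 7 'b': at 0 ·f
pos 8 'd': at 0
pos 9 'b': at 0
pos 10 'b': at 0
pos 11 'a': at 1
pos 12 'd': at 2
pos 13 'd': at 3  → match P0@[11:13]
pos 14 'c': at 4 ·f
pos 15 'a': at 5
pos 16 'a': at 6  → match P1@[14:16]
pos 17 'c': at 4 ·f
pos 18 'a': at 5
pos 19 'a': at 6  → match P1@[17:19]
pos 20 'c': at 4 ·f
pos 21 'a': at 5
pos 22 'a': at 6  → match P1@[20:22]
pos 23 'c': at 4 ·f
pos 24 'a': at 5
pos 25 'a': at 6  → match P1@[23:25]
pos 26 'a': at 1 ·f
pos 27 'd': at 2
pos 28 'd': at 3  → match P0@[26:28]
pos 29 'c': at 4 ·f
pos 30 'c': at 4 ·f
pos 31 'a': at 5
pos 32 'a': at 6  → match P1@[30:32]
pos 33 'c': at 4 ·f
pos 34 'b': at 0 ·f
pos 35 'b': at 0
pos 36 'd': at 0
pos 37 'b': at 0
pos 38 'b': at 0
pos 39 'a': at 1
pos 40 'd': at 2
pos 41 'd': at 3  → match P0@[39:41]
pos 42 'a': at 1 ·f
pos 43 'c': at 4 ·f
pos 44 'c': at 4 ·f
pos 45 'a': at 5
pos 46 'a': at 6  → match P1@[44:46]

Matches: [[2,0],[6,1],[13,0],[16,1],[19,1],[22,1],[25,1],[28,0],[32,1],[41,0],[46,1]]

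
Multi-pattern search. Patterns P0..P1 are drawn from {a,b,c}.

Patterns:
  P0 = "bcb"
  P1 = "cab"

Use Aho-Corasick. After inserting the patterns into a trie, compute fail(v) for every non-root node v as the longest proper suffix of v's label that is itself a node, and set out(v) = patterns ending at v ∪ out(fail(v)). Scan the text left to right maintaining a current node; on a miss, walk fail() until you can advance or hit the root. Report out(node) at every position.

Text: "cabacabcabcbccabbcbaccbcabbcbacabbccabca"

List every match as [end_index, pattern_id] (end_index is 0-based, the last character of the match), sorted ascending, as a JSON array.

Build:
Trie (insert patterns):
  n0 'ε': b→1 c→4
  n1 'b': c→2
  n2 'bc': b→3
  n3 'bcb': ·  ←P0
  n4 'c': a→5
  n5 'ca': b→6
  n6 'cab': ·  ←P1

Failure links (BFS by depth):
  n1('b'): parent n0 fail=0; on 'b' 0 → fail=0;  out ∅∪∅=∅
  n4('c'): parent n0 fail=0; on 'c' 0 → fail=0;  out ∅∪∅=∅
  n2('bc'): parent n1 fail=0; on 'c' 0 → fail=4;  out ∅∪∅=∅
  n5('ca'): parent n4 fail=0; on 'a' 0 → fail=0;  out ∅∪∅=∅
  n3('bcb'): parent n2 fail=4; on 'b' 4→0 → fail=1;  out {0}∪∅={0}
  n6('cab'): parent n5 fail=0; on 'b' 0 → fail=1;  out {1}∪∅={1}

Scan:
[0] read 'c'  n0⇒n4
[1] read 'a'  n4⇒n5
[2] read 'b'  n5⇒n6  → match P1@[0:2]
[3] read 'a'  n6⇒n0 (fail-walked)
[4] read 'c'  n0⇒n4
[5] read 'a'  n4⇒n5
[6] read 'b'  n5⇒n6  → match P1@[4:6]
[7] read 'c'  n6⇒n2 (fail-walked)
[8] read 'a'  n2⇒n5 (fail-walked)
[9] read 'b'  n5⇒n6  → match P1@[7:9]
[10] read 'c'  n6⇒n2 (fail-walked)
[11] read 'b'  n2⇒n3  → match P0@[9:11]
[12] read 'c'  n3⇒n2 (fail-walked)
[13] read 'c'  n2⇒n4 (fail-walked)
[14] read 'a'  n4⇒n5
[15] read 'b'  n5⇒n6  → match P1@[13:15]
[16] read 'b'  n6⇒n1 (fail-walked)
[17] read 'c'  n1⇒n2
[18] read 'b'  n2⇒n3  → match P0@[16:18]
[19] read 'a'  n3⇒n0 (fail-walked)
[20] read 'c'  n0⇒n4
[21] read 'c'  n4⇒n4 (fail-walked)
[22] read 'b'  n4⇒n1 (fail-walked)
[23] read 'c'  n1⇒n2
[24] read 'a'  n2⇒n5 (fail-walked)
[25] read 'b'  n5⇒n6  → match P1@[23:25]
[26] read 'b'  n6⇒n1 (fail-walked)
[27] read 'c'  n1⇒n2
[28] read 'b'  n2⇒n3  → match P0@[26:28]
[29] read 'a'  n3⇒n0 (fail-walked)
[30] read 'c'  n0⇒n4
[31] read 'a'  n4⇒n5
[32] read 'b'  n5⇒n6  → match P1@[30:32]
[33] read 'b'  n6⇒n1 (fail-walked)
[34] read 'c'  n1⇒n2
[35] read 'c'  n2⇒n4 (fail-walked)
[36] read 'a'  n4⇒n5
[37] read 'b'  n5⇒n6  → match P1@[35:37]
[38] read 'c'  n6⇒n2 (fail-walked)
[39] read 'a'  n2⇒n5 (fail-walked)

Result: [[2,1],[6,1],[9,1],[11,0],[15,1],[18,0],[25,1],[28,0],[32,1],[37,1]]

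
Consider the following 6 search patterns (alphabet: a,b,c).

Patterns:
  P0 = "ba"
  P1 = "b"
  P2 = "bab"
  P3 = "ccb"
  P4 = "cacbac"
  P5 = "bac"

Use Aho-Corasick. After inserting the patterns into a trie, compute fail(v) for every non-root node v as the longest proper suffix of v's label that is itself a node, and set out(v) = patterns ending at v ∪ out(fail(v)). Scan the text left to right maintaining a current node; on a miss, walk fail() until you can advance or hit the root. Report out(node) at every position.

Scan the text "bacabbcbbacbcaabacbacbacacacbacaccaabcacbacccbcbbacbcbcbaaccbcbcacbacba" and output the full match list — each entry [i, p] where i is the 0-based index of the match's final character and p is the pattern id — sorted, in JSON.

Construct AC machine:
Trie (insert patterns):
  n0 'ε': b→1 c→4
  n1 'b': a→2  ←P1
  n2 'ba': b→3 c→12  ←P0
  n3 'bab': ·  ←P2
  n4 'c': a→7 c→5
  n5 'cc': b→6
  n6 'ccb': ·  ←P3
  n7 'ca': c→8
  n8 'cac': b→9
  n9 'cacb': a→10
  n10 'cacba': c→11
  n11 'cacbac': ·  ←P4
  n12 'bac': ·  ←P5

Failure links (BFS by depth):
  fail(1) 'b': from fail(0)=0 chase 'b': 0 ⇒ 0;  out={1}∪out(0)={1}
  fail(4) 'c': from fail(0)=0 chase 'c': 0 ⇒ 0;  out=∅∪out(0)=∅
  fail(2) 'ba': from fail(1)=0 chase 'a': 0 ⇒ 0;  out={0}∪out(0)={0}
  fail(5) 'cc': from fail(4)=0 chase 'c': 0 ⇒ 4;  out=∅∪out(4)=∅
  fail(7) 'ca': from fail(4)=0 chase 'a': 0 ⇒ 0;  out=∅∪out(0)=∅
  fail(3) 'bab': from fail(2)=0 chase 'b': 0 ⇒ 1;  out={2}∪out(1)={1,2}
  fail(6) 'ccb': from fail(5)=4 chase 'b': 4→0 ⇒ 1;  out={3}∪out(1)={1,3}
  fail(8) 'cac': from fail(7)=0 chase 'c': 0 ⇒ 4;  out=∅∪out(4)=∅
  fail(12) 'bac': from fail(2)=0 chase 'c': 0 ⇒ 4;  out={5}∪out(4)={5}
  fail(9) 'cacb': from fail(8)=4 chase 'b': 4→0 ⇒ 1;  out=∅∪out(1)={1}
  fail(10) 'cacba': from fail(9)=1 chase 'a': 1 ⇒ 2;  out=∅∪out(2)={0}
  fail(11) 'cacbac': from fail(10)=2 chase 'c': 2 ⇒ 12;  out={4}∪out(12)={4,5}

Run:
i=0 'b': node 0→1  → match P1@[0:0]
i=1 'a': node 1→2  → match P0@[0:1]
i=2 'c': node 2→12  → match P5@[0:2]
i=3 'a': node 12→7 (via fail)
i=4 'b': node 7→1 (via fail)  → match P1@[4:4]
i=5 'b': node 1→1 (via fail)  → match P1@[5:5]
i=6 'c': node 1→4 (via fail)
i=7 'b': node 4→1 (via fail)  → match P1@[7:7]
i=8 'b': node 1→1 (via fail)  → match P1@[8:8]
i=9 'a': node 1→2  → match P0@[8:9]
i=10 'c': node 2→12  → match P5@[8:10]
i=11 'b': node 12→1 (via fail)  → match P1@[11:11]
i=12 'c': node 1→4 (via fail)
i=13 'a': node 4→7
i=14 'a': node 7→0 (via fail)
i=15 'b': node 0→1  → match P1@[15:15]
i=16 'a': node 1→2  → match P0@[15:16]
i=17 'c': node 2→12  → match P5@[15:17]
i=18 'b': node 12→1 (via fail)  → match P1@[18:18]
i=19 'a': node 1→2  → match P0@[18:19]
i=20 'c': node 2→12  → match P5@[18:20]
i=21 'b': node 12→1 (via fail)  → match P1@[21:21]
i=22 'a': node 1→2  → match P0@[21:22]
i=23 'c': node 2→12  → match P5@[21:23]
i=24 'a': node 12→7 (via fail)
i=25 'c': node 7→8
i=26 'a': node 8→7 (via fail)
i=27 'c': node 7→8
i=28 'b': node 8→9  → match P1@[28:28]
i=29 'a': node 9→10  → match P0@[28:29]
i=30 'c': node 10→11  → match P4@[25:30],P5@[28:30]
i=31 'a': node 11→7 (via fail)
i=32 'c': node 7→8
i=33 'c': node 8→5 (via fail)
i=34 'a': node 5→7 (via fail)
i=35 'a': node 7→0 (via fail)
i=36 'b': node 0→1  → match P1@[36:36]
i=37 'c': node 1→4 (via fail)
i=38 'a': node 4→7
i=39 'c': node 7→8
i=40 'b': node 8→9  → match P1@[40:40]
i=41 'a': node 9→10  → match P0@[40:41]
i=42 'c': node 10→11  → match P4@[37:42],P5@[40:42]
i=43 'c': node 11→5 (via fail)
i=44 'c': node 5→5 (via fail)
i=45 'b': node 5→6  → match P1@[45:45],P3@[43:45]
i=46 'c': node 6→4 (via fail)
i=47 'b': node 4→1 (via fail)  → match P1@[47:47]
i=48 'b': node 1→1 (via fail)  → match P1@[48:48]
i=49 'a': node 1→2  → match P0@[48:49]
i=50 'c': node 2→12  → match P5@[48:50]
i=51 'b': node 12→1 (via fail)  → match P1@[51:51]
i=52 'c': node 1→4 (via fail)
i=53 'b': node 4→1 (via fail)  → match P1@[53:53]
i=54 'c': node 1→4 (via fail)
i=55 'b': node 4→1 (via fail)  → match P1@[55:55]
i=56 'a': node 1→2  → match P0@[55:56]
i=57 'a': node 2→0 (via fail)
i=58 'c': node 0→4
i=59 'c': node 4→5
i=60 'b': node 5→6  → match P1@[60:60],P3@[58:60]
i=61 'c': node 6→4 (via fail)
i=62 'b': node 4→1 (via fail)  → match P1@[62:62]
i=63 'c': node 1→4 (via fail)
i=64 'a': node 4→7
i=65 'c': node 7→8
i=66 'b': node 8→9  → match P1@[66:66]
i=67 'a': node 9→10  → match P0@[66:67]
i=68 'c': node 10→11  → match P4@[63:68],P5@[66:68]
i=69 'b': node 11→1 (via fail)  → match P1@[69:69]
i=70 'a': node 1→2  → match P0@[69:70]

Matches: [[0,1],[1,0],[2,5],[4,1],[5,1],[7,1],[8,1],[9,0],[10,5],[11,1],[15,1],[16,0],[17,5],[18,1],[19,0],[20,5],[21,1],[22,0],[23,5],[28,1],[29,0],[30,4],[30,5],[36,1],[40,1],[41,0],[42,4],[42,5],[45,1],[45,3],[47,1],[48,1],[49,0],[50,5],[51,1],[53,1],[55,1],[56,0],[60,1],[60,3],[62,1],[66,1],[67,0],[68,4],[68,5],[69,1],[70,0]]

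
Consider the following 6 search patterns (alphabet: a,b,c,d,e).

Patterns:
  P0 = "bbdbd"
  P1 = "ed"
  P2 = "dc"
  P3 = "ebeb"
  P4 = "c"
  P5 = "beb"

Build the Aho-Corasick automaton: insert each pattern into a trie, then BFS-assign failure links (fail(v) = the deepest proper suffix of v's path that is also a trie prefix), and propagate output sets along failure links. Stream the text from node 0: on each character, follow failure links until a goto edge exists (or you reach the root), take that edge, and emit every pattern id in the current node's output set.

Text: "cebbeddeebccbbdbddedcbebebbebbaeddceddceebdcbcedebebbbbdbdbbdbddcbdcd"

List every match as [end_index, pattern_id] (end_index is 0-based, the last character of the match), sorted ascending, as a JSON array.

Build:
Trie nodes:
  0='ε' goto b→1 c→13 d→8 e→6
  1='b' goto b→2 e→14
  2='bb' goto d→3
  3='bbd' goto b→4
  4='bbdb' goto d→5
  5='bbdbd' goto ·  [P0 ends]
  6='e' goto b→10 d→7
  7='ed' goto ·  [P1 ends]
  8='d' goto c→9
  9='dc' goto ·  [P2 ends]
  10='eb' goto e→11
  11='ebe' goto b→12
  12='ebeb' goto ·  [P3 ends]
  13='c' goto ·  [P4 ends]
  14='be' goto b→15
  15='beb' goto ·  [P5 ends]

Failure links (BFS by depth):
  fail(1) 'b': from fail(0)=0 chase 'b': 0 ⇒ 0;  out=∅∪out(0)=∅
  fail(6) 'e': from fail(0)=0 chase 'e': 0 ⇒ 0;  out=∅∪out(0)=∅
  fail(8) 'd': from fail(0)=0 chase 'd': 0 ⇒ 0;  out=∅∪out(0)=∅
  fail(13) 'c': from fail(0)=0 chase 'c': 0 ⇒ 0;  out={4}∪out(0)={4}
  fail(2) 'bb': from fail(1)=0 chase 'b': 0 ⇒ 1;  out=∅∪out(1)=∅
  fail(7) 'ed': from fail(6)=0 chase 'd': 0 ⇒ 8;  out={1}∪out(8)={1}
  fail(9) 'dc': from fail(8)=0 chase 'c': 0 ⇒ 13;  out={2}∪out(13)={2,4}
  fail(10) 'eb': from fail(6)=0 chase 'b': 0 ⇒ 1;  out=∅∪out(1)=∅
  fail(14) 'be': from fail(1)=0 chase 'e': 0 ⇒ 6;  out=∅∪out(6)=∅
  fail(3) 'bbd': from fail(2)=1 chase 'd': 1→0 ⇒ 8;  out=∅∪out(8)=∅
  fail(11) 'ebe': from fail(10)=1 chase 'e': 1 ⇒ 14;  out=∅∪out(14)=∅
  fail(15) 'beb': from fail(14)=6 chase 'b': 6 ⇒ 10;  out={5}∪out(10)={5}
  fail(4) 'bbdb': from fail(3)=8 chase 'b': 8→0 ⇒ 1;  out=∅∪out(1)=∅
  fail(12) 'ebeb': from fail(11)=14 chase 'b': 14 ⇒ 15;  out={3}∪out(15)={3,5}
  fail(5) 'bbdbd': from fail(4)=1 chase 'd': 1→0 ⇒ 8;  out={0}∪out(8)={0}

Run:
i=0 'c': node 0→13  emit P4@[0:0]
i=1 'e': node 13→6 (fail-walked)
i=2 'b': node 6→10
i=3 'b': node 10→2 (fail-walked)
i=4 'e': node 2→14 (fail-walked)
i=5 'd': node 14→7 (fail-walked)  emit P1@[4:5]
i=6 'd': node 7→8 (fail-walked)
i=7 'e': node 8→6 (fail-walked)
i=8 'e': node 6→6 (fail-walked)
i=9 'b': node 6→10
i=10 'c': node 10→13 (fail-walked)  emit P4@[10:10]
i=11 'c': node 13→13 (fail-walked)  emit P4@[11:11]
i=12 'b': node 13→1 (fail-walked)
i=13 'b': node 1→2
i=14 'd': node 2→3
i=15 'b': node 3→4
i=16 'd': node 4→5  emit P0@[12:16]
i=17 'd': node 5→8 (fail-walked)
i=18 'e': node 8→6 (fail-walked)
i=19 'd': node 6→7  emit P1@[18:19]
i=20 'c': node 7→9 (fail-walked)  emit P2@[19:20],P4@[20:20]
i=21 'b': node 9→1 (fail-walked)
i=22 'e': node 1→14
i=23 'b': node 14→15  emit P5@[21:23]
i=24 'e': node 15→11 (fail-walked)
i=25 'b': node 11→12  emit P3@[22:25],P5@[23:25]
i=26 'b': node 12→2 (fail-walked)
i=27 'e': node 2→14 (fail-walked)
i=28 'b': node 14→15  emit P5@[26:28]
i=29 'b': node 15→2 (fail-walked)
i=30 'a': node 2→0 (fail-walked)
i=31 'e': node 0→6
i=32 'd': node 6→7  emit P1@[31:32]
i=33 'd': node 7→8 (fail-walked)
i=34 'c': node 8→9  emit P2@[33:34],P4@[34:34]
i=35 'e': node 9→6 (fail-walked)
i=36 'd': node 6→7  emit P1@[35:36]
i=37 'd': node 7→8 (fail-walked)
i=38 'c': node 8→9  emit P2@[37:38],P4@[38:38]
i=39 'e': node 9→6 (fail-walked)
i=40 'e': node 6→6 (fail-walked)
i=41 'b': node 6→10
i=42 'd': node 10→8 (fail-walked)
i=43 'c': node 8→9  emit P2@[42:43],P4@[43:43]
i=44 'b': node 9→1 (fail-walked)
i=45 'c': node 1→13 (fail-walked)  emit P4@[45:45]
i=46 'e': node 13→6 (fail-walked)
i=47 'd': node 6→7  emit P1@[46:47]
i=48 'e': node 7→6 (fail-walked)
i=49 'b': node 6→10
i=50 'e': node 10→11
i=51 'b': node 11→12  emit P3@[48:51],P5@[49:51]
i=52 'b': node 12→2 (fail-walked)
i=53 'b': node 2→2 (fail-walked)
i=54 'b': node 2→2 (fail-walked)
i=55 'd': node 2→3
i=56 'b': node 3→4
i=57 'd': node 4→5  emit P0@[53:57]
i=58 'b': node 5→1 (fail-walked)
i=59 'b': node 1→2
i=60 'd': node 2→3
i=61 'b': node 3→4
i=62 'd': node 4→5  emit P0@[58:62]
i=63 'd': node 5→8 (fail-walked)
i=64 'c': node 8→9  emit P2@[63:64],P4@[64:64]
i=65 'b': node 9→1 (fail-walked)
i=66 'd': node 1→8 (fail-walked)
i=67 'c': node 8→9  emit P2@[66:67],P4@[67:67]
i=68 'd': node 9→8 (fail-walked)

Result: [[0,4],[5,1],[10,4],[11,4],[16,0],[19,1],[20,2],[20,4],[23,5],[25,3],[25,5],[28,5],[32,1],[34,2],[34,4],[36,1],[38,2],[38,4],[43,2],[43,4],[45,4],[47,1],[51,3],[51,5],[57,0],[62,0],[64,2],[64,4],[67,2],[67,4]]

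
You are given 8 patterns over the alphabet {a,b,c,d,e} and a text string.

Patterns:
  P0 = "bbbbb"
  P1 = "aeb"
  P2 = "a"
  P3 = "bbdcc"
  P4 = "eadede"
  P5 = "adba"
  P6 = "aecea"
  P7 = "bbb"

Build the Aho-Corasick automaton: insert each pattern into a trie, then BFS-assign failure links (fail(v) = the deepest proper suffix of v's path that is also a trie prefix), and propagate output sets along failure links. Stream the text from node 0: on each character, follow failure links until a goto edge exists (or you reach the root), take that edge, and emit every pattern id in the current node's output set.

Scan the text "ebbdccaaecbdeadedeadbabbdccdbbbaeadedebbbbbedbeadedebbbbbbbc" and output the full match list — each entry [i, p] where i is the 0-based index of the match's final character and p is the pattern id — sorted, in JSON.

Build:
Trie nodes:
  0='ε' goto a→6 b→1 e→12
  1='b' goto b→2
  2='bb' goto b→3 d→9
  3='bbb' goto b→4  [P7 ends]
  4='bbbb' goto b→5
  5='bbbbb' goto ·  [P0 ends]
  6='a' goto d→18 e→7  [P2 ends]
  7='ae' goto b→8 c→21
  8='aeb' goto ·  [P1 ends]
  9='bbd' goto c→10
  10='bbdc' goto c→11
  11='bbdcc' goto ·  [P3 ends]
  12='e' goto a→13
  13='ea' goto d→14
  14='ead' goto e→15
  15='eade' goto d→16
  16='eaded' goto e→17
  17='eadede' goto ·  [P4 ends]
  18='ad' goto b→19
  19='adb' goto a→20
  20='adba' goto ·  [P5 ends]
  21='aec' goto e→22
  22='aece' goto a→23
  23='aecea' goto ·  [P6 ends]

Failure links (BFS by depth):
  fail(1) 'b': from fail(0)=0 chase 'b': 0 ⇒ 0;  out=∅∪out(0)=∅
  fail(6) 'a': from fail(0)=0 chase 'a': 0 ⇒ 0;  out={2}∪out(0)={2}
  fail(12) 'e': from fail(0)=0 chase 'e': 0 ⇒ 0;  out=∅∪out(0)=∅
  fail(2) 'bb': from fail(1)=0 chase 'b': 0 ⇒ 1;  out=∅∪out(1)=∅
  fail(7) 'ae': from fail(6)=0 chase 'e': 0 ⇒ 12;  out=∅∪out(12)=∅
  fail(13) 'ea': from fail(12)=0 chase 'a': 0 ⇒ 6;  out=∅∪out(6)={2}
  fail(18) 'ad': from fail(6)=0 chase 'd': 0 ⇒ 0;  out=∅∪out(0)=∅
  fail(3) 'bbb': from fail(2)=1 chase 'b': 1 ⇒ 2;  out={7}∪out(2)={7}
  fail(8) 'aeb': from fail(7)=12 chase 'b': 12→0 ⇒ 1;  out={1}∪out(1)={1}
  fail(9) 'bbd': from fail(2)=1 chase 'd': 1→0 ⇒ 0;  out=∅∪out(0)=∅
  fail(14) 'ead': from fail(13)=6 chase 'd': 6 ⇒ 18;  out=∅∪out(18)=∅
  fail(19) 'adb': from fail(18)=0 chase 'b': 0 ⇒ 1;  out=∅∪out(1)=∅
  fail(21) 'aec': from fail(7)=12 chase 'c': 12→0 ⇒ 0;  out=∅∪out(0)=∅
  fail(4) 'bbbb': from fail(3)=2 chase 'b': 2 ⇒ 3;  out=∅∪out(3)={7}
  fail(10) 'bbdc': from fail(9)=0 chase 'c': 0 ⇒ 0;  out=∅∪out(0)=∅
  fail(15) 'eade': from fail(14)=18 chase 'e': 18→0 ⇒ 12;  out=∅∪out(12)=∅
  fail(20) 'adba': from fail(19)=1 chase 'a': 1→0 ⇒ 6;  out={5}∪out(6)={2,5}
  fail(22) 'aece': from fail(21)=0 chase 'e': 0 ⇒ 12;  out=∅∪out(12)=∅
  fail(5) 'bbbbb': from fail(4)=3 chase 'b': 3 ⇒ 4;  out={0}∪out(4)={0,7}
  fail(11) 'bbdcc': from fail(10)=0 chase 'c': 0 ⇒ 0;  out={3}∪out(0)={3}
  fail(16) 'eaded': from fail(15)=12 chase 'd': 12→0 ⇒ 0;  out=∅∪out(0)=∅
  fail(23) 'aecea': from fail(22)=12 chase 'a': 12 ⇒ 13;  out={6}∪out(13)={2,6}
  fail(17) 'eadede': from fail(16)=0 chase 'e': 0 ⇒ 12;  out={4}∪out(12)={4}

Text stream:
pos 0 'e': at 12
pos 1 'b': at 1 (fail-walked)
pos 2 'b': at 2
pos 3 'd': at 9
pos 4 'c': at 10
pos 5 'c': at 11  → match P3@[1:5]
pos 6 'a': at 6 (fail-walked)  → match P2@[6:6]
pos 7 'a': at 6 (fail-walked)  → match P2@[7:7]
pos 8 'e': at 7
pos 9 'c': at 21
pos 10 'b': at 1 (fail-walked)
pos 11 'd': at 0 (fail-walked)
pos 12 'e': at 12
pos 13 'a': at 13  → match P2@[13:13]
pos 14 'd': at 14
pos 15 'e': at 15
pos 16 'd': at 16
pos 17 'e': at 17  → match P4@[12:17]
pos 18 'a': at 13 (fail-walked)  → match P2@[18:18]
pos 19 'd': at 14
pos 20 'b': at 19 (fail-walked)
pos 21 'a': at 20  → match P2@[21:21],P5@[18:21]
pos 22 'b': at 1 (fail-walked)
pos 23 'b': at 2
pos 24 'd': at 9
pos 25 'c': at 10
pos 26 'c': at 11  → match P3@[22:26]
pos 27 'd': at 0 (fail-walked)
pos 28 'b': at 1
pos 29 'b': at 2
pos 30 'b': at 3  → match P7@[28:30]
pos 31 'a': at 6 (fail-walked)  → match P2@[31:31]
pos 32 'e': at 7
pos 33 'a': at 13 (fail-walked)  → match P2@[33:33]
pos 34 'd': at 14
pos 35 'e': at 15
pos 36 'd': at 16
pos 37 'e': at 17  → match P4@[32:37]
pos 38 'b': at 1 (fail-walked)
pos 39 'b': at 2
pos 40 'b': at 3  → match P7@[38:40]
pos 41 'b': at 4  → match P7@[39:41]
pos 42 'b': at 5  → match P0@[38:42],P7@[40:42]
pos 43 'e': at 12 (fail-walked)
pos 44 'd': at 0 (fail-walked)
pos 45 'b': at 1
pos 46 'e': at 12 (fail-walked)
pos 47 'a': at 13  → match P2@[47:47]
pos 48 'd': at 14
pos 49 'e': at 15
pos 50 'd': at 16
pos 51 'e': at 17  → match P4@[46:51]
pos 52 'b': at 1 (fail-walked)
pos 53 'b': at 2
pos 54 'b': at 3  → match P7@[52:54]
pos 55 'b': at 4  → match P7@[53:55]
pos 56 'b': at 5  → match P0@[52:56],P7@[54:56]
pos 57 'b': at 5 (fail-walked)  → match P0@[53:57],P7@[55:57]
pos 58 'b': at 5 (fail-walked)  → match P0@[54:58],P7@[56:58]
pos 59 'c': at 0 (fail-walked)

Matches: [[5,3],[6,2],[7,2],[13,2],[17,4],[18,2],[21,2],[21,5],[26,3],[30,7],[31,2],[33,2],[37,4],[40,7],[41,7],[42,0],[42,7],[47,2],[51,4],[54,7],[55,7],[56,0],[56,7],[57,0],[57,7],[58,0],[58,7]]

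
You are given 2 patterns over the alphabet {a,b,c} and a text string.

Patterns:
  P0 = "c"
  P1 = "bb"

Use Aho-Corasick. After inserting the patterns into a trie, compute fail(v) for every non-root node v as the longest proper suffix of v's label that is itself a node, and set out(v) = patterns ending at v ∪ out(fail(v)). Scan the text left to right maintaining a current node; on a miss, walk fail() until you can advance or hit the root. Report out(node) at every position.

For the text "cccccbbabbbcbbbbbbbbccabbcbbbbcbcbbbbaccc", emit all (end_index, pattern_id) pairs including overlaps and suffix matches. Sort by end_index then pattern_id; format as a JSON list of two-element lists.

Construct AC machine:
Trie (insert patterns):
  n0 'ε': b→2 c→1
  n1 'c': ·  [P0 ends]
  n2 'b': b→3
  n3 'bb': ·  [P1 ends]

Failure links (BFS by depth):
  n1('c'): parent n0 fail=0; on 'c' 0 → fail=0;  out {0}∪∅={0}
  n2('b'): parent n0 fail=0; on 'b' 0 → fail=0;  out ∅∪∅=∅
  n3('bb'): parent n2 fail=0; on 'b' 0 → fail=2;  out {1}∪∅={1}

Run:
[0] read 'c'  n0⇒n1  ** P0@[0:0]
[1] read 'c'  n1⇒n1 ·f  ** P0@[1:1]
[2] read 'c'  n1⇒n1 ·f  ** P0@[2:2]
[3] read 'c'  n1⇒n1 ·f  ** P0@[3:3]
[4] read 'c'  n1⇒n1 ·f  ** P0@[4:4]
[5] read 'b'  n1⇒n2 ·f
[6] read 'b'  n2⇒n3  ** P1@[5:6]
[7] read 'a'  n3⇒n0 ·f
[8] read 'b'  n0⇒n2
[9] read 'b'  n2⇒n3  ** P1@[8:9]
[10] read 'b'  n3⇒n3 ·f  ** P1@[9:10]
[11] read 'c'  n3⇒n1 ·f  ** P0@[11:11]
[12] read 'b'  n1⇒n2 ·f
[13] read 'b'  n2⇒n3  ** P1@[12:13]
[14] read 'b'  n3⇒n3 ·f  ** P1@[13:14]
[15] read 'b'  n3⇒n3 ·f  ** P1@[14:15]
[16] read 'b'  n3⇒n3 ·f  ** P1@[15:16]
[17] read 'b'  n3⇒n3 ·f  ** P1@[16:17]
[18] read 'b'  n3⇒n3 ·f  ** P1@[17:18]
[19] read 'b'  n3⇒n3 ·f  ** P1@[18:19]
[20] read 'c'  n3⇒n1 ·f  ** P0@[20:20]
[21] read 'c'  n1⇒n1 ·f  ** P0@[21:21]
[22] read 'a'  n1⇒n0 ·f
[23] read 'b'  n0⇒n2
[24] read 'b'  n2⇒n3  ** P1@[23:24]
[25] read 'c'  n3⇒n1 ·f  ** P0@[25:25]
[26] read 'b'  n1⇒n2 ·f
[27] read 'b'  n2⇒n3  ** P1@[26:27]
[28] read 'b'  n3⇒n3 ·f  ** P1@[27:28]
[29] read 'b'  n3⇒n3 ·f  ** P1@[28:29]
[30] read 'c'  n3⇒n1 ·f  ** P0@[30:30]
[31] read 'b'  n1⇒n2 ·f
[32] read 'c'  n2⇒n1 ·f  ** P0@[32:32]
[33] read 'b'  n1⇒n2 ·f
[34] read 'b'  n2⇒n3  ** P1@[33:34]
[35] read 'b'  n3⇒n3 ·f  ** P1@[34:35]
[36] read 'b'  n3⇒n3 ·f  ** P1@[35:36]
[37] read 'a'  n3⇒n0 ·f
[38] read 'c'  n0⇒n1  ** P0@[38:38]
[39] read 'c'  n1⇒n1 ·f  ** P0@[39:39]
[40] read 'c'  n1⇒n1 ·f  ** P0@[40:40]

Result: [[0,0],[1,0],[2,0],[3,0],[4,0],[6,1],[9,1],[10,1],[11,0],[13,1],[14,1],[15,1],[16,1],[17,1],[18,1],[19,1],[20,0],[21,0],[24,1],[25,0],[27,1],[28,1],[29,1],[30,0],[32,0],[34,1],[35,1],[36,1],[38,0],[39,0],[40,0]]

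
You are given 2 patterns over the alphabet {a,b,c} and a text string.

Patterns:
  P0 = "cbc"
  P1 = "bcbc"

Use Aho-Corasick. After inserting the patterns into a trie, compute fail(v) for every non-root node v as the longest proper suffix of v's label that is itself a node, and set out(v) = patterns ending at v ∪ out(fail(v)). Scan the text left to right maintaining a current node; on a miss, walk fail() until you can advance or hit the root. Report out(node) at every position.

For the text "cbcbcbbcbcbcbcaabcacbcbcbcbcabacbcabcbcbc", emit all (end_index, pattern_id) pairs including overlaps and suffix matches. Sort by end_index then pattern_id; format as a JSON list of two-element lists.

Build:
Trie (insert patterns):
  n0 'ε': b→4 c→1
  n1 'c': b→2
  n2 'cb': c→3
  n3 'cbc': ·  [P0 ends]
  n4 'b': c→5
  n5 'bc': b→6
  n6 'bcb': c→7
  n7 'bcbc': ·  [P1 ends]

Failure links (BFS by depth):
  fail(1) 'c': from fail(0)=0 chase 'c': 0 ⇒ 0;  out=∅∪out(0)=∅
  fail(4) 'b': from fail(0)=0 chase 'b': 0 ⇒ 0;  out=∅∪out(0)=∅
  fail(2) 'cb': from fail(1)=0 chase 'b': 0 ⇒ 4;  out=∅∪out(4)=∅
  fail(5) 'bc': from fail(4)=0 chase 'c': 0 ⇒ 1;  out=∅∪out(1)=∅
  fail(3) 'cbc': from fail(2)=4 chase 'c': 4 ⇒ 5;  out={0}∪out(5)={0}
  fail(6) 'bcb': from fail(5)=1 chase 'b': 1 ⇒ 2;  out=∅∪out(2)=∅
  fail(7) 'bcbc': from fail(6)=2 chase 'c': 2 ⇒ 3;  out={1}∪out(3)={0,1}

Text stream:
[0] read 'c'  n0⇒n1
[1] read 'b'  n1⇒n2
[2] read 'c'  n2⇒n3  ** P0@[0:2]
[3] read 'b'  n3⇒n6 (via fail)
[4] read 'c'  n6⇒n7  ** P0@[2:4],P1@[1:4]
[5] read 'b'  n7⇒n6 (via fail)
[6] read 'b'  n6⇒n4 (via fail)
[7] read 'c'  n4⇒n5
[8] read 'b'  n5⇒n6
[9] read 'c'  n6⇒n7  ** P0@[7:9],P1@[6:9]
[10] read 'b'  n7⇒n6 (via fail)
[11] read 'c'  n6⇒n7  ** P0@[9:11],P1@[8:11]
[12] read 'b'  n7⇒n6 (via fail)
[13] read 'c'  n6⇒n7  ** P0@[11:13],P1@[10:13]
[14] read 'a'  n7⇒n0 (via fail)
[15] read 'a'  n0⇒n0
[16] read 'b'  n0⇒n4
[17] read 'c'  n4⇒n5
[18] read 'a'  n5⇒n0 (via fail)
[19] read 'c'  n0⇒n1
[20] read 'b'  n1⇒n2
[21] read 'c'  n2⇒n3  ** P0@[19:21]
[22] read 'b'  n3⇒n6 (via fail)
[23] read 'c'  n6⇒n7  ** P0@[21:23],P1@[20:23]
[24] read 'b'  n7⇒n6 (via fail)
[25] read 'c'  n6⇒n7  ** P0@[23:25],P1@[22:25]
[26] read 'b'  n7⇒n6 (via fail)
[27] read 'c'  n6⇒n7  ** P0@[25:27],P1@[24:27]
[28] read 'a'  n7⇒n0 (via fail)
[29] read 'b'  n0⇒n4
[30] read 'a'  n4⇒n0 (via fail)
[31] read 'c'  n0⇒n1
[32] read 'b'  n1⇒n2
[33] read 'c'  n2⇒n3  ** P0@[31:33]
[34] read 'a'  n3⇒n0 (via fail)
[35] read 'b'  n0⇒n4
[36] read 'c'  n4⇒n5
[37] read 'b'  n5⇒n6
[38] read 'c'  n6⇒n7  ** P0@[36:38],P1@[35:38]
[39] read 'b'  n7⇒n6 (via fail)
[40] read 'c'  n6⇒n7  ** P0@[38:40],P1@[37:40]

Result: [[2,0],[4,0],[4,1],[9,0],[9,1],[11,0],[11,1],[13,0],[13,1],[21,0],[23,0],[23,1],[25,0],[25,1],[27,0],[27,1],[33,0],[38,0],[38,1],[40,0],[40,1]]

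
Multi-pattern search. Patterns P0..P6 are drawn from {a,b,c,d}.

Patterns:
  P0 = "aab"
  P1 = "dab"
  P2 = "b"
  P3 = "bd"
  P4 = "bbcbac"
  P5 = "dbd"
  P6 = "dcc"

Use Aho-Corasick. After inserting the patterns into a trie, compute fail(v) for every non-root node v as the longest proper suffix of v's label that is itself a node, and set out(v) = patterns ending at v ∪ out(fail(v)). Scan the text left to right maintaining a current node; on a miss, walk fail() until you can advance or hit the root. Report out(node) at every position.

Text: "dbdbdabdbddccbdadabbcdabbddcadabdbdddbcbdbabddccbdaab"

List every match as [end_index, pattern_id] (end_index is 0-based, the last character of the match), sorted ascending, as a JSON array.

Construct AC machine:
Trie nodes:
  0='ε' goto a→1 b→7 d→4
  1='a' goto a→2
  2='aa' goto b→3
  3='aab' goto ·  [P0 ends]
  4='d' goto a→5 b→14 c→16
  5='da' goto b→6
  6='dab' goto ·  [P1 ends]
  7='b' goto b→9 d→8  [P2 ends]
  8='bd' goto ·  [P3 ends]
  9='bb' goto c→10
  10='bbc' goto b→11
  11='bbcb' goto a→12
  12='bbcba' goto c→13
  13='bbcbac' goto ·  [P4 ends]
  14='db' goto d→15
  15='dbd' goto ·  [P5 ends]
  16='dc' goto c→17
  17='dcc' goto ·  [P6 ends]

BFS fail/out derivation:
  fail(1) 'a': from fail(0)=0 chase 'a': 0 ⇒ 0;  out=∅∪out(0)=∅
  fail(4) 'd': from fail(0)=0 chase 'd': 0 ⇒ 0;  out=∅∪out(0)=∅
  fail(7) 'b': from fail(0)=0 chase 'b': 0 ⇒ 0;  out={2}∪out(0)={2}
  fail(2) 'aa': from fail(1)=0 chase 'a': 0 ⇒ 1;  out=∅∪out(1)=∅
  fail(5) 'da': from fail(4)=0 chase 'a': 0 ⇒ 1;  out=∅∪out(1)=∅
  fail(8) 'bd': from fail(7)=0 chase 'd': 0 ⇒ 4;  out={3}∪out(4)={3}
  fail(9) 'bb': from fail(7)=0 chase 'b': 0 ⇒ 7;  out=∅∪out(7)={2}
  fail(14) 'db': from fail(4)=0 chase 'b': 0 ⇒ 7;  out=∅∪out(7)={2}
  fail(16) 'dc': from fail(4)=0 chase 'c': 0 ⇒ 0;  out=∅∪out(0)=∅
  fail(3) 'aab': from fail(2)=1 chase 'b': 1→0 ⇒ 7;  out={0}∪out(7)={0,2}
  fail(6) 'dab': from fail(5)=1 chase 'b': 1→0 ⇒ 7;  out={1}∪out(7)={1,2}
  fail(10) 'bbc': from fail(9)=7 chase 'c': 7→0 ⇒ 0;  out=∅∪out(0)=∅
  fail(15) 'dbd': from fail(14)=7 chase 'd': 7 ⇒ 8;  out={5}∪out(8)={3,5}
  fail(17) 'dcc': from fail(16)=0 chase 'c': 0 ⇒ 0;  out={6}∪out(0)={6}
  fail(11) 'bbcb': from fail(10)=0 chase 'b': 0 ⇒ 7;  out=∅∪out(7)={2}
  fail(12) 'bbcba': from fail(11)=7 chase 'a': 7→0 ⇒ 1;  out=∅∪out(1)=∅
  fail(13) 'bbcbac': from fail(12)=1 chase 'c': 1→0 ⇒ 0;  out={4}∪out(0)={4}

Scan:
[0] read 'd'  n0⇒n4
[1] read 'b'  n4⇒n14  ** P2@[1:1]
[2] read 'd'  n14⇒n15  ** P3@[1:2],P5@[0:2]
[3] read 'b'  n15⇒n14 (fail-walked)  ** P2@[3:3]
[4] read 'd'  n14⇒n15  ** P3@[3:4],P5@[2:4]
[5] read 'a'  n15⇒n5 (fail-walked)
[6] read 'b'  n5⇒n6  ** P1@[4:6],P2@[6:6]
[7] read 'd'  n6⇒n8 (fail-walked)  ** P3@[6:7]
[8] read 'b'  n8⇒n14 (fail-walked)  ** P2@[8:8]
[9] read 'd'  n14⇒n15  ** P3@[8:9],P5@[7:9]
[10] read 'd'  n15⇒n4 (fail-walked)
[11] read 'c'  n4⇒n16
[12] read 'c'  n16⇒n17  ** P6@[10:12]
[13] read 'b'  n17⇒n7 (fail-walked)  ** P2@[13:13]
[14] read 'd'  n7⇒n8  ** P3@[13:14]
[15] read 'a'  n8⇒n5 (fail-walked)
[16] read 'd'  n5⇒n4 (fail-walked)
[17] read 'a'  n4⇒n5
[18] read 'b'  n5⇒n6  ** P1@[16:18],P2@[18:18]
[19] read 'b'  n6⇒n9 (fail-walked)  ** P2@[19:19]
[20] read 'c'  n9⇒n10
[21] read 'd'  n10⇒n4 (fail-walked)
[22] read 'a'  n4⇒n5
[23] read 'b'  n5⇒n6  ** P1@[21:23],P2@[23:23]
[24] read 'b'  n6⇒n9 (fail-walked)  ** P2@[24:24]
[25] read 'd'  n9⇒n8 (fail-walked)  ** P3@[24:25]
[26] read 'd'  n8⇒n4 (fail-walked)
[27] read 'c'  n4⇒n16
[28] read 'a'  n16⇒n1 (fail-walked)
[29] read 'd'  n1⇒n4 (fail-walked)
[30] read 'a'  n4⇒n5
[31] read 'b'  n5⇒n6  ** P1@[29:31],P2@[31:31]
[32] read 'd'  n6⇒n8 (fail-walked)  ** P3@[31:32]
[33] read 'b'  n8⇒n14 (fail-walked)  ** P2@[33:33]
[34] read 'd'  n14⇒n15  ** P3@[33:34],P5@[32:34]
[35] read 'd'  n15⇒n4 (fail-walked)
[36] read 'd'  n4⇒n4 (fail-walked)
[37] read 'b'  n4⇒n14  ** P2@[37:37]
[38] read 'c'  n14⇒n0 (fail-walked)
[39] read 'b'  n0⇒n7  ** P2@[39:39]
[40] read 'd'  n7⇒n8  ** P3@[39:40]
[41] read 'b'  n8⇒n14 (fail-walked)  ** P2@[41:41]
[42] read 'a'  n14⇒n1 (fail-walked)
[43] read 'b'  n1⇒n7 (fail-walked)  ** P2@[43:43]
[44] read 'd'  n7⇒n8  ** P3@[43:44]
[45] read 'd'  n8⇒n4 (fail-walked)
[46] read 'c'  n4⇒n16
[47] read 'c'  n16⇒n17  ** P6@[45:47]
[48] read 'b'  n17⇒n7 (fail-walked)  ** P2@[48:48]
[49] read 'd'  n7⇒n8  ** P3@[48:49]
[50] read 'a'  n8⇒n5 (fail-walked)
[51] read 'a'  n5⇒n2 (fail-walked)
[52] read 'b'  n2⇒n3  ** P0@[50:52],P2@[52:52]

Result: [[1,2],[2,3],[2,5],[3,2],[4,3],[4,5],[6,1],[6,2],[7,3],[8,2],[9,3],[9,5],[12,6],[13,2],[14,3],[18,1],[18,2],[19,2],[23,1],[23,2],[24,2],[25,3],[31,1],[31,2],[32,3],[33,2],[34,3],[34,5],[37,2],[39,2],[40,3],[41,2],[43,2],[44,3],[47,6],[48,2],[49,3],[52,0],[52,2]]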